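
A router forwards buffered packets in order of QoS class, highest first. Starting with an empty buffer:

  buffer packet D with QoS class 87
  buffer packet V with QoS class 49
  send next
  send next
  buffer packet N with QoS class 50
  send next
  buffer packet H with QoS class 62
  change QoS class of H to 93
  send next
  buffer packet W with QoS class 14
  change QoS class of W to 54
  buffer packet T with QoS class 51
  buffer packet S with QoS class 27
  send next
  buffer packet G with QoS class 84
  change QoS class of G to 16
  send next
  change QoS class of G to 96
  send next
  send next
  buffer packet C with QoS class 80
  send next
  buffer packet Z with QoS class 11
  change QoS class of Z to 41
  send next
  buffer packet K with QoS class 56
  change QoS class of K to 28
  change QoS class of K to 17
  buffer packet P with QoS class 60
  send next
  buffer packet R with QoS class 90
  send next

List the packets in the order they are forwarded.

add D (QoS class 87) → {D:87}
add V (QoS class 49) → {D:87, V:49}
send next → D; now {V:49}
send next → V; now {}
add N (QoS class 50) → {N:50}
send next → N; now {}
add H (QoS class 62) → {H:62}
update H to QoS class 93 → {H:93}
send next → H; now {}
add W (QoS class 14) → {W:14}
update W to QoS class 54 → {W:54}
add T (QoS class 51) → {W:54, T:51}
add S (QoS class 27) → {W:54, T:51, S:27}
send next → W; now {T:51, S:27}
add G (QoS class 84) → {G:84, T:51, S:27}
update G to QoS class 16 → {T:51, S:27, G:16}
send next → T; now {S:27, G:16}
update G to QoS class 96 → {G:96, S:27}
send next → G; now {S:27}
send next → S; now {}
add C (QoS class 80) → {C:80}
send next → C; now {}
add Z (QoS class 11) → {Z:11}
update Z to QoS class 41 → {Z:41}
send next → Z; now {}
add K (QoS class 56) → {K:56}
update K to QoS class 28 → {K:28}
update K to QoS class 17 → {K:17}
add P (QoS class 60) → {P:60, K:17}
send next → P; now {K:17}
add R (QoS class 90) → {R:90, K:17}
send next → R; now {K:17}

D → V → N → H → W → T → G → S → C → Z → P → R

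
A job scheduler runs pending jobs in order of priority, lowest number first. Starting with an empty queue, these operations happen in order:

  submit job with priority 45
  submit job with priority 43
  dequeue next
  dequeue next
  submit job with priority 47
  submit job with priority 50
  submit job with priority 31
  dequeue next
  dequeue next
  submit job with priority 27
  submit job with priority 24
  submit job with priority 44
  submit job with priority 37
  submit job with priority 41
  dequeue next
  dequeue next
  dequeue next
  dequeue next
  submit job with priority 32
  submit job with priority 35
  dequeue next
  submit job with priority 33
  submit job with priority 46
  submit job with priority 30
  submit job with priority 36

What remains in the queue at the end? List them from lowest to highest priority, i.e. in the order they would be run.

insert 45 → {45}
insert 43 → {43, 45}
dequeue next → 43; now {45}
dequeue next → 45; now {}
insert 47 → {47}
insert 50 → {47, 50}
insert 31 → {31, 47, 50}
dequeue next → 31; now {47, 50}
dequeue next → 47; now {50}
insert 27 → {27, 50}
insert 24 → {24, 27, 50}
insert 44 → {24, 27, 44, 50}
insert 37 → {24, 27, 37, 44, 50}
insert 41 → {24, 27, 37, 41, 44, 50}
dequeue next → 24; now {27, 37, 41, 44, 50}
dequeue next → 27; now {37, 41, 44, 50}
dequeue next → 37; now {41, 44, 50}
dequeue next → 41; now {44, 50}
insert 32 → {32, 44, 50}
insert 35 → {32, 35, 44, 50}
dequeue next → 32; now {35, 44, 50}
insert 33 → {33, 35, 44, 50}
insert 46 → {33, 35, 44, 46, 50}
insert 30 → {30, 33, 35, 44, 46, 50}
insert 36 → {30, 33, 35, 36, 44, 46, 50}

[30, 33, 35, 36, 44, 46, 50]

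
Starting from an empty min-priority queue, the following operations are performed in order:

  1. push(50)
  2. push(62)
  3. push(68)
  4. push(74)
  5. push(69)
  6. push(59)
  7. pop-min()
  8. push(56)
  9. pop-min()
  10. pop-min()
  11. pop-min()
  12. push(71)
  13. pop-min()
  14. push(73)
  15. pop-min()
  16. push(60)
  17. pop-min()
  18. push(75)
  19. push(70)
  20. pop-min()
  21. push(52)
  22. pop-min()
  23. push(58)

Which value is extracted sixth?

69

insert 50 → {50}
insert 62 → {50, 62}
insert 68 → {50, 62, 68}
insert 74 → {50, 62, 68, 74}
insert 69 → {50, 62, 68, 69, 74}
insert 59 → {50, 59, 62, 68, 69, 74}
pop-min → 50; now {59, 62, 68, 69, 74}
insert 56 → {56, 59, 62, 68, 69, 74}
pop-min → 56; now {59, 62, 68, 69, 74}
pop-min → 59; now {62, 68, 69, 74}
pop-min → 62; now {68, 69, 74}
insert 71 → {68, 69, 71, 74}
pop-min → 68; now {69, 71, 74}
insert 73 → {69, 71, 73, 74}
pop-min → 69; now {71, 73, 74}
insert 60 → {60, 71, 73, 74}
pop-min → 60; now {71, 73, 74}
insert 75 → {71, 73, 74, 75}
insert 70 → {70, 71, 73, 74, 75}
pop-min → 70; now {71, 73, 74, 75}
insert 52 → {52, 71, 73, 74, 75}
pop-min → 52; now {71, 73, 74, 75}
insert 58 → {58, 71, 73, 74, 75}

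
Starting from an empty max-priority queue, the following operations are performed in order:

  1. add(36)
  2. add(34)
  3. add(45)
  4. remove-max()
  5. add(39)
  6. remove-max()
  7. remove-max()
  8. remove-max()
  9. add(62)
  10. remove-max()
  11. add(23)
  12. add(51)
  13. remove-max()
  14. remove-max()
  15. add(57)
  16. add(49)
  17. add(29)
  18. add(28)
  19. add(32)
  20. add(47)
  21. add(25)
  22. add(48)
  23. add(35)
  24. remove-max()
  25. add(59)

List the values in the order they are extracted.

45, 39, 36, 34, 62, 51, 23, 57

insert 36 → {36}
insert 34 → {36, 34}
insert 45 → {45, 36, 34}
remove-max → 45; now {36, 34}
insert 39 → {39, 36, 34}
remove-max → 39; now {36, 34}
remove-max → 36; now {34}
remove-max → 34; now {}
insert 62 → {62}
remove-max → 62; now {}
insert 23 → {23}
insert 51 → {51, 23}
remove-max → 51; now {23}
remove-max → 23; now {}
insert 57 → {57}
insert 49 → {57, 49}
insert 29 → {57, 49, 29}
insert 28 → {57, 49, 29, 28}
insert 32 → {57, 49, 32, 29, 28}
insert 47 → {57, 49, 47, 32, 29, 28}
insert 25 → {57, 49, 47, 32, 29, 28, 25}
insert 48 → {57, 49, 48, 47, 32, 29, 28, 25}
insert 35 → {57, 49, 48, 47, 35, 32, 29, 28, 25}
remove-max → 57; now {49, 48, 47, 35, 32, 29, 28, 25}
insert 59 → {59, 49, 48, 47, 35, 32, 29, 28, 25}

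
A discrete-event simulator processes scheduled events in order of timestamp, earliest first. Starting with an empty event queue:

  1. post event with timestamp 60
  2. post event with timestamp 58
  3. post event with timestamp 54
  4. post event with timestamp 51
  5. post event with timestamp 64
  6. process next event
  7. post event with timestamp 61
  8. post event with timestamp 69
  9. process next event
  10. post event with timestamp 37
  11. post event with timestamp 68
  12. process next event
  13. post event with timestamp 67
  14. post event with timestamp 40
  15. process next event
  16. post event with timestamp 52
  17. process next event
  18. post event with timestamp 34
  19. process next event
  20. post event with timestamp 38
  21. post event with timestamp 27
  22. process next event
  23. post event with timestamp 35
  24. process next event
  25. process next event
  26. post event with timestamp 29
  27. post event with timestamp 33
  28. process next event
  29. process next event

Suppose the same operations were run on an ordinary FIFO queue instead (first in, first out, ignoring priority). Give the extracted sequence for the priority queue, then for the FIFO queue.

priority queue: 51, 54, 37, 40, 52, 34, 27, 35, 38, 29, 33; FIFO queue: [60, 58, 54, 51, 64, 61, 69, 37, 68, 67, 40]

insert 60 → {60}
insert 58 → {58, 60}
insert 54 → {54, 58, 60}
insert 51 → {51, 54, 58, 60}
insert 64 → {51, 54, 58, 60, 64}
process next event → 51; now {54, 58, 60, 64}
insert 61 → {54, 58, 60, 61, 64}
insert 69 → {54, 58, 60, 61, 64, 69}
process next event → 54; now {58, 60, 61, 64, 69}
insert 37 → {37, 58, 60, 61, 64, 69}
insert 68 → {37, 58, 60, 61, 64, 68, 69}
process next event → 37; now {58, 60, 61, 64, 68, 69}
insert 67 → {58, 60, 61, 64, 67, 68, 69}
insert 40 → {40, 58, 60, 61, 64, 67, 68, 69}
process next event → 40; now {58, 60, 61, 64, 67, 68, 69}
insert 52 → {52, 58, 60, 61, 64, 67, 68, 69}
process next event → 52; now {58, 60, 61, 64, 67, 68, 69}
insert 34 → {34, 58, 60, 61, 64, 67, 68, 69}
process next event → 34; now {58, 60, 61, 64, 67, 68, 69}
insert 38 → {38, 58, 60, 61, 64, 67, 68, 69}
insert 27 → {27, 38, 58, 60, 61, 64, 67, 68, 69}
process next event → 27; now {38, 58, 60, 61, 64, 67, 68, 69}
insert 35 → {35, 38, 58, 60, 61, 64, 67, 68, 69}
process next event → 35; now {38, 58, 60, 61, 64, 67, 68, 69}
process next event → 38; now {58, 60, 61, 64, 67, 68, 69}
insert 29 → {29, 58, 60, 61, 64, 67, 68, 69}
insert 33 → {29, 33, 58, 60, 61, 64, 67, 68, 69}
process next event → 29; now {33, 58, 60, 61, 64, 67, 68, 69}
process next event → 33; now {58, 60, 61, 64, 67, 68, 69}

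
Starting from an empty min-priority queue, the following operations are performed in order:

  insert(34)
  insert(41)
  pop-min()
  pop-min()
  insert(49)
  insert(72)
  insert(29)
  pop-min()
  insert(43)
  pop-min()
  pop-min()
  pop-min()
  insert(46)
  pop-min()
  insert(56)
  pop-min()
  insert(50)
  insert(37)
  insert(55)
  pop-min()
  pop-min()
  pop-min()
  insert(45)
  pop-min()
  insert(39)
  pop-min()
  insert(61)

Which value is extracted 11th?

insert 34 → {34}
insert 41 → {34, 41}
pop-min → 34; now {41}
pop-min → 41; now {}
insert 49 → {49}
insert 72 → {49, 72}
insert 29 → {29, 49, 72}
pop-min → 29; now {49, 72}
insert 43 → {43, 49, 72}
pop-min → 43; now {49, 72}
pop-min → 49; now {72}
pop-min → 72; now {}
insert 46 → {46}
pop-min → 46; now {}
insert 56 → {56}
pop-min → 56; now {}
insert 50 → {50}
insert 37 → {37, 50}
insert 55 → {37, 50, 55}
pop-min → 37; now {50, 55}
pop-min → 50; now {55}
pop-min → 55; now {}
insert 45 → {45}
pop-min → 45; now {}
insert 39 → {39}
pop-min → 39; now {}
insert 61 → {61}

55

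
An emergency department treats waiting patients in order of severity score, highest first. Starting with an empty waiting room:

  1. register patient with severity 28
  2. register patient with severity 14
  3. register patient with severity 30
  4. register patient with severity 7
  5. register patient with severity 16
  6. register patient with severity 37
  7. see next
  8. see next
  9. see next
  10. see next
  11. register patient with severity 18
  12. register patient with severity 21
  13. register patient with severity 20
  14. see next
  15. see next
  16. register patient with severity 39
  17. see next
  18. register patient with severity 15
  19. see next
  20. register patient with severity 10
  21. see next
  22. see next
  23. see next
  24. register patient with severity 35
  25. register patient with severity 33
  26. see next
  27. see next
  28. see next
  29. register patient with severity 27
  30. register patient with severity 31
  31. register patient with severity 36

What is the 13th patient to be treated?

insert 28 → {28}
insert 14 → {28, 14}
insert 30 → {30, 28, 14}
insert 7 → {30, 28, 14, 7}
insert 16 → {30, 28, 16, 14, 7}
insert 37 → {37, 30, 28, 16, 14, 7}
see next → 37; now {30, 28, 16, 14, 7}
see next → 30; now {28, 16, 14, 7}
see next → 28; now {16, 14, 7}
see next → 16; now {14, 7}
insert 18 → {18, 14, 7}
insert 21 → {21, 18, 14, 7}
insert 20 → {21, 20, 18, 14, 7}
see next → 21; now {20, 18, 14, 7}
see next → 20; now {18, 14, 7}
insert 39 → {39, 18, 14, 7}
see next → 39; now {18, 14, 7}
insert 15 → {18, 15, 14, 7}
see next → 18; now {15, 14, 7}
insert 10 → {15, 14, 10, 7}
see next → 15; now {14, 10, 7}
see next → 14; now {10, 7}
see next → 10; now {7}
insert 35 → {35, 7}
insert 33 → {35, 33, 7}
see next → 35; now {33, 7}
see next → 33; now {7}
see next → 7; now {}
insert 27 → {27}
insert 31 → {31, 27}
insert 36 → {36, 31, 27}

33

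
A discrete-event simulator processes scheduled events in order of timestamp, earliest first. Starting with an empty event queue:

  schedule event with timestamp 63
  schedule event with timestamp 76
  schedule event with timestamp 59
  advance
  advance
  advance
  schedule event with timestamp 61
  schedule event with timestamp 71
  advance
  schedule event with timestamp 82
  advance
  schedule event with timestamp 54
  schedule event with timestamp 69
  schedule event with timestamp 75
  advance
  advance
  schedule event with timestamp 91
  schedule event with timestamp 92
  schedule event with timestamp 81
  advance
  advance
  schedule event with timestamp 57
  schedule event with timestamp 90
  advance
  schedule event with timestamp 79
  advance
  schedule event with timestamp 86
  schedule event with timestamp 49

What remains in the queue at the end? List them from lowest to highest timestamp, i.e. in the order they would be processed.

insert 63 → {63}
insert 76 → {63, 76}
insert 59 → {59, 63, 76}
advance → 59; now {63, 76}
advance → 63; now {76}
advance → 76; now {}
insert 61 → {61}
insert 71 → {61, 71}
advance → 61; now {71}
insert 82 → {71, 82}
advance → 71; now {82}
insert 54 → {54, 82}
insert 69 → {54, 69, 82}
insert 75 → {54, 69, 75, 82}
advance → 54; now {69, 75, 82}
advance → 69; now {75, 82}
insert 91 → {75, 82, 91}
insert 92 → {75, 82, 91, 92}
insert 81 → {75, 81, 82, 91, 92}
advance → 75; now {81, 82, 91, 92}
advance → 81; now {82, 91, 92}
insert 57 → {57, 82, 91, 92}
insert 90 → {57, 82, 90, 91, 92}
advance → 57; now {82, 90, 91, 92}
insert 79 → {79, 82, 90, 91, 92}
advance → 79; now {82, 90, 91, 92}
insert 86 → {82, 86, 90, 91, 92}
insert 49 → {49, 82, 86, 90, 91, 92}

49 → 82 → 86 → 90 → 91 → 92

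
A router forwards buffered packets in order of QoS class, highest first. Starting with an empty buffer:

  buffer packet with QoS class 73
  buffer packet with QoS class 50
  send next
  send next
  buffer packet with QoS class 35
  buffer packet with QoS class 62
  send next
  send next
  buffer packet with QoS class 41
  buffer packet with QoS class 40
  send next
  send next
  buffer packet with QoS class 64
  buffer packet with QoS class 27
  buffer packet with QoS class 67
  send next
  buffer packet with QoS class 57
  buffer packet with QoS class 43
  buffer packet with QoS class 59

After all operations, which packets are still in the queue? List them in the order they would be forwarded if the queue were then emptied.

[64, 59, 57, 43, 27]

insert 73 → {73}
insert 50 → {73, 50}
send next → 73; now {50}
send next → 50; now {}
insert 35 → {35}
insert 62 → {62, 35}
send next → 62; now {35}
send next → 35; now {}
insert 41 → {41}
insert 40 → {41, 40}
send next → 41; now {40}
send next → 40; now {}
insert 64 → {64}
insert 27 → {64, 27}
insert 67 → {67, 64, 27}
send next → 67; now {64, 27}
insert 57 → {64, 57, 27}
insert 43 → {64, 57, 43, 27}
insert 59 → {64, 59, 57, 43, 27}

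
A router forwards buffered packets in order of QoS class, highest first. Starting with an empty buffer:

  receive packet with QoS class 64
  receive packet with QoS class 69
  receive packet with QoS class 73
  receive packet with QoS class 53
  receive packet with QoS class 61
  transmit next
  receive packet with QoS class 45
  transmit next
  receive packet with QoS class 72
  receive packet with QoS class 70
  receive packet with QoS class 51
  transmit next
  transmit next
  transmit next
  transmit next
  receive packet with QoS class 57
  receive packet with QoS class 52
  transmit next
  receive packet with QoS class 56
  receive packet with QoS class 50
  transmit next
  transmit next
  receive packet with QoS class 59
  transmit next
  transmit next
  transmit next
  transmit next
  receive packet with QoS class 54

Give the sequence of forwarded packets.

73, 69, 72, 70, 64, 61, 57, 56, 53, 59, 52, 51, 50

insert 64 → {64}
insert 69 → {69, 64}
insert 73 → {73, 69, 64}
insert 53 → {73, 69, 64, 53}
insert 61 → {73, 69, 64, 61, 53}
transmit next → 73; now {69, 64, 61, 53}
insert 45 → {69, 64, 61, 53, 45}
transmit next → 69; now {64, 61, 53, 45}
insert 72 → {72, 64, 61, 53, 45}
insert 70 → {72, 70, 64, 61, 53, 45}
insert 51 → {72, 70, 64, 61, 53, 51, 45}
transmit next → 72; now {70, 64, 61, 53, 51, 45}
transmit next → 70; now {64, 61, 53, 51, 45}
transmit next → 64; now {61, 53, 51, 45}
transmit next → 61; now {53, 51, 45}
insert 57 → {57, 53, 51, 45}
insert 52 → {57, 53, 52, 51, 45}
transmit next → 57; now {53, 52, 51, 45}
insert 56 → {56, 53, 52, 51, 45}
insert 50 → {56, 53, 52, 51, 50, 45}
transmit next → 56; now {53, 52, 51, 50, 45}
transmit next → 53; now {52, 51, 50, 45}
insert 59 → {59, 52, 51, 50, 45}
transmit next → 59; now {52, 51, 50, 45}
transmit next → 52; now {51, 50, 45}
transmit next → 51; now {50, 45}
transmit next → 50; now {45}
insert 54 → {54, 45}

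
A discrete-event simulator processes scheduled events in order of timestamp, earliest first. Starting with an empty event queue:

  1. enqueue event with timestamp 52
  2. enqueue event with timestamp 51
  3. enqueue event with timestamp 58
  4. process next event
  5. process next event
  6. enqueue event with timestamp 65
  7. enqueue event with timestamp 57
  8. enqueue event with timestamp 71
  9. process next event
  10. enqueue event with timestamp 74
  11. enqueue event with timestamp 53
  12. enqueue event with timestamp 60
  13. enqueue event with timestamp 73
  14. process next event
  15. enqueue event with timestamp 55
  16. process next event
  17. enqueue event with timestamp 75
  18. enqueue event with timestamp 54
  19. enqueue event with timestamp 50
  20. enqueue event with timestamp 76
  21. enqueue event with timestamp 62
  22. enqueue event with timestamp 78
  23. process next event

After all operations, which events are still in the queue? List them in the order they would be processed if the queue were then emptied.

insert 52 → {52}
insert 51 → {51, 52}
insert 58 → {51, 52, 58}
process next event → 51; now {52, 58}
process next event → 52; now {58}
insert 65 → {58, 65}
insert 57 → {57, 58, 65}
insert 71 → {57, 58, 65, 71}
process next event → 57; now {58, 65, 71}
insert 74 → {58, 65, 71, 74}
insert 53 → {53, 58, 65, 71, 74}
insert 60 → {53, 58, 60, 65, 71, 74}
insert 73 → {53, 58, 60, 65, 71, 73, 74}
process next event → 53; now {58, 60, 65, 71, 73, 74}
insert 55 → {55, 58, 60, 65, 71, 73, 74}
process next event → 55; now {58, 60, 65, 71, 73, 74}
insert 75 → {58, 60, 65, 71, 73, 74, 75}
insert 54 → {54, 58, 60, 65, 71, 73, 74, 75}
insert 50 → {50, 54, 58, 60, 65, 71, 73, 74, 75}
insert 76 → {50, 54, 58, 60, 65, 71, 73, 74, 75, 76}
insert 62 → {50, 54, 58, 60, 62, 65, 71, 73, 74, 75, 76}
insert 78 → {50, 54, 58, 60, 62, 65, 71, 73, 74, 75, 76, 78}
process next event → 50; now {54, 58, 60, 62, 65, 71, 73, 74, 75, 76, 78}

54, 58, 60, 62, 65, 71, 73, 74, 75, 76, 78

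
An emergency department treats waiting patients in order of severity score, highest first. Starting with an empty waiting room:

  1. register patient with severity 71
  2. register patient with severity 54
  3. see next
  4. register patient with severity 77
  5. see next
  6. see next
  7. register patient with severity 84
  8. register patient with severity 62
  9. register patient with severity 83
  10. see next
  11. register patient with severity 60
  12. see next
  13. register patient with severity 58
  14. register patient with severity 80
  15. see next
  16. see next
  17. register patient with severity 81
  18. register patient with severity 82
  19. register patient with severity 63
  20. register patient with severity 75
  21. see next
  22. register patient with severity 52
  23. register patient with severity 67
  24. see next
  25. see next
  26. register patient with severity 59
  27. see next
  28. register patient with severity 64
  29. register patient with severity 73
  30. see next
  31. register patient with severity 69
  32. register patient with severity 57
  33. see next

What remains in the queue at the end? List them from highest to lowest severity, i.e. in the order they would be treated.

64 → 63 → 60 → 59 → 58 → 57 → 52

insert 71 → {71}
insert 54 → {71, 54}
see next → 71; now {54}
insert 77 → {77, 54}
see next → 77; now {54}
see next → 54; now {}
insert 84 → {84}
insert 62 → {84, 62}
insert 83 → {84, 83, 62}
see next → 84; now {83, 62}
insert 60 → {83, 62, 60}
see next → 83; now {62, 60}
insert 58 → {62, 60, 58}
insert 80 → {80, 62, 60, 58}
see next → 80; now {62, 60, 58}
see next → 62; now {60, 58}
insert 81 → {81, 60, 58}
insert 82 → {82, 81, 60, 58}
insert 63 → {82, 81, 63, 60, 58}
insert 75 → {82, 81, 75, 63, 60, 58}
see next → 82; now {81, 75, 63, 60, 58}
insert 52 → {81, 75, 63, 60, 58, 52}
insert 67 → {81, 75, 67, 63, 60, 58, 52}
see next → 81; now {75, 67, 63, 60, 58, 52}
see next → 75; now {67, 63, 60, 58, 52}
insert 59 → {67, 63, 60, 59, 58, 52}
see next → 67; now {63, 60, 59, 58, 52}
insert 64 → {64, 63, 60, 59, 58, 52}
insert 73 → {73, 64, 63, 60, 59, 58, 52}
see next → 73; now {64, 63, 60, 59, 58, 52}
insert 69 → {69, 64, 63, 60, 59, 58, 52}
insert 57 → {69, 64, 63, 60, 59, 58, 57, 52}
see next → 69; now {64, 63, 60, 59, 58, 57, 52}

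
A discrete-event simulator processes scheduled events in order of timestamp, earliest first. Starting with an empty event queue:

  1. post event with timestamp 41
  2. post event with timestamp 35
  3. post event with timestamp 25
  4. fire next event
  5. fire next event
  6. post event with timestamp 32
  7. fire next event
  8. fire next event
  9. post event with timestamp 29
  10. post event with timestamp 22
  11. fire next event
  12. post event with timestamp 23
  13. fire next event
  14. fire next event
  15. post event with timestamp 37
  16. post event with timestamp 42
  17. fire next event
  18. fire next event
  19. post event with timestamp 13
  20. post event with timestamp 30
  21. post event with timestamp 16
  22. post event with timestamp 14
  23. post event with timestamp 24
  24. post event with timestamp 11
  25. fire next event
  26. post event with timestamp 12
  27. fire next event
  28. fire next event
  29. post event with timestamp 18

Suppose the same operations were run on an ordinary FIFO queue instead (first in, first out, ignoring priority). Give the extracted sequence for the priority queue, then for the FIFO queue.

priority queue: 25, 35, 32, 41, 22, 23, 29, 37, 42, 11, 12, 13; FIFO queue: [41, 35, 25, 32, 29, 22, 23, 37, 42, 13, 30, 16]

insert 41 → {41}
insert 35 → {35, 41}
insert 25 → {25, 35, 41}
fire next event → 25; now {35, 41}
fire next event → 35; now {41}
insert 32 → {32, 41}
fire next event → 32; now {41}
fire next event → 41; now {}
insert 29 → {29}
insert 22 → {22, 29}
fire next event → 22; now {29}
insert 23 → {23, 29}
fire next event → 23; now {29}
fire next event → 29; now {}
insert 37 → {37}
insert 42 → {37, 42}
fire next event → 37; now {42}
fire next event → 42; now {}
insert 13 → {13}
insert 30 → {13, 30}
insert 16 → {13, 16, 30}
insert 14 → {13, 14, 16, 30}
insert 24 → {13, 14, 16, 24, 30}
insert 11 → {11, 13, 14, 16, 24, 30}
fire next event → 11; now {13, 14, 16, 24, 30}
insert 12 → {12, 13, 14, 16, 24, 30}
fire next event → 12; now {13, 14, 16, 24, 30}
fire next event → 13; now {14, 16, 24, 30}
insert 18 → {14, 16, 18, 24, 30}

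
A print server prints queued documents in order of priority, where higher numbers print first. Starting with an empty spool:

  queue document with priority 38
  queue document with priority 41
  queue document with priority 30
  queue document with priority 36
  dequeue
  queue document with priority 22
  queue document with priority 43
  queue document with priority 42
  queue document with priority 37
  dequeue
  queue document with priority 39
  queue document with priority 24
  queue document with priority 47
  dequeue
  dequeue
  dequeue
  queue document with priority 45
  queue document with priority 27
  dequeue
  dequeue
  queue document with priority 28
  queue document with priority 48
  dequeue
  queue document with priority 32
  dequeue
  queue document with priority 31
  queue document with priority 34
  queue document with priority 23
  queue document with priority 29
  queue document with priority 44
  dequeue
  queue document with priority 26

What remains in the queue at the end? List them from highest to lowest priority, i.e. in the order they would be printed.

[36, 34, 32, 31, 30, 29, 28, 27, 26, 24, 23, 22]

insert 38 → {38}
insert 41 → {41, 38}
insert 30 → {41, 38, 30}
insert 36 → {41, 38, 36, 30}
dequeue → 41; now {38, 36, 30}
insert 22 → {38, 36, 30, 22}
insert 43 → {43, 38, 36, 30, 22}
insert 42 → {43, 42, 38, 36, 30, 22}
insert 37 → {43, 42, 38, 37, 36, 30, 22}
dequeue → 43; now {42, 38, 37, 36, 30, 22}
insert 39 → {42, 39, 38, 37, 36, 30, 22}
insert 24 → {42, 39, 38, 37, 36, 30, 24, 22}
insert 47 → {47, 42, 39, 38, 37, 36, 30, 24, 22}
dequeue → 47; now {42, 39, 38, 37, 36, 30, 24, 22}
dequeue → 42; now {39, 38, 37, 36, 30, 24, 22}
dequeue → 39; now {38, 37, 36, 30, 24, 22}
insert 45 → {45, 38, 37, 36, 30, 24, 22}
insert 27 → {45, 38, 37, 36, 30, 27, 24, 22}
dequeue → 45; now {38, 37, 36, 30, 27, 24, 22}
dequeue → 38; now {37, 36, 30, 27, 24, 22}
insert 28 → {37, 36, 30, 28, 27, 24, 22}
insert 48 → {48, 37, 36, 30, 28, 27, 24, 22}
dequeue → 48; now {37, 36, 30, 28, 27, 24, 22}
insert 32 → {37, 36, 32, 30, 28, 27, 24, 22}
dequeue → 37; now {36, 32, 30, 28, 27, 24, 22}
insert 31 → {36, 32, 31, 30, 28, 27, 24, 22}
insert 34 → {36, 34, 32, 31, 30, 28, 27, 24, 22}
insert 23 → {36, 34, 32, 31, 30, 28, 27, 24, 23, 22}
insert 29 → {36, 34, 32, 31, 30, 29, 28, 27, 24, 23, 22}
insert 44 → {44, 36, 34, 32, 31, 30, 29, 28, 27, 24, 23, 22}
dequeue → 44; now {36, 34, 32, 31, 30, 29, 28, 27, 24, 23, 22}
insert 26 → {36, 34, 32, 31, 30, 29, 28, 27, 26, 24, 23, 22}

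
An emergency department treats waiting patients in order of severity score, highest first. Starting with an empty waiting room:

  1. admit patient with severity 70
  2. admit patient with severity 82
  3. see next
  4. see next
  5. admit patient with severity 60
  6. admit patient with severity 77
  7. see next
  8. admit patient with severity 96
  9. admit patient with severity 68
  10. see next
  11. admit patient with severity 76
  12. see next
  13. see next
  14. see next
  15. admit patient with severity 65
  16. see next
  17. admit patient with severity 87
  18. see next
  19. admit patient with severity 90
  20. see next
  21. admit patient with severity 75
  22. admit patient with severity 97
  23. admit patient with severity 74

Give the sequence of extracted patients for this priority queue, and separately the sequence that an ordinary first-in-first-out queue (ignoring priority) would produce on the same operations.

priority queue: 82 → 70 → 77 → 96 → 76 → 68 → 60 → 65 → 87 → 90; FIFO queue: 70, 82, 60, 77, 96, 68, 76, 65, 87, 90

insert 70 → {70}
insert 82 → {82, 70}
see next → 82; now {70}
see next → 70; now {}
insert 60 → {60}
insert 77 → {77, 60}
see next → 77; now {60}
insert 96 → {96, 60}
insert 68 → {96, 68, 60}
see next → 96; now {68, 60}
insert 76 → {76, 68, 60}
see next → 76; now {68, 60}
see next → 68; now {60}
see next → 60; now {}
insert 65 → {65}
see next → 65; now {}
insert 87 → {87}
see next → 87; now {}
insert 90 → {90}
see next → 90; now {}
insert 75 → {75}
insert 97 → {97, 75}
insert 74 → {97, 75, 74}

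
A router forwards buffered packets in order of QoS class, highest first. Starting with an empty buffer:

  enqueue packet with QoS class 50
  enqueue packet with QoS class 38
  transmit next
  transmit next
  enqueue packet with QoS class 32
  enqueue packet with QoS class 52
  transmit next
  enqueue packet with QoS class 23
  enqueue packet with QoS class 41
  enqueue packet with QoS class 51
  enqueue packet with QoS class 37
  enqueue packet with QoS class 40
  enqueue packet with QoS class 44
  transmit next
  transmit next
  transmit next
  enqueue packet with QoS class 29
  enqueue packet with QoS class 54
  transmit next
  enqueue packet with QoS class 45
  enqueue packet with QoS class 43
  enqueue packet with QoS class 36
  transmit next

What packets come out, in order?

50 → 38 → 52 → 51 → 44 → 41 → 54 → 45

insert 50 → {50}
insert 38 → {50, 38}
transmit next → 50; now {38}
transmit next → 38; now {}
insert 32 → {32}
insert 52 → {52, 32}
transmit next → 52; now {32}
insert 23 → {32, 23}
insert 41 → {41, 32, 23}
insert 51 → {51, 41, 32, 23}
insert 37 → {51, 41, 37, 32, 23}
insert 40 → {51, 41, 40, 37, 32, 23}
insert 44 → {51, 44, 41, 40, 37, 32, 23}
transmit next → 51; now {44, 41, 40, 37, 32, 23}
transmit next → 44; now {41, 40, 37, 32, 23}
transmit next → 41; now {40, 37, 32, 23}
insert 29 → {40, 37, 32, 29, 23}
insert 54 → {54, 40, 37, 32, 29, 23}
transmit next → 54; now {40, 37, 32, 29, 23}
insert 45 → {45, 40, 37, 32, 29, 23}
insert 43 → {45, 43, 40, 37, 32, 29, 23}
insert 36 → {45, 43, 40, 37, 36, 32, 29, 23}
transmit next → 45; now {43, 40, 37, 36, 32, 29, 23}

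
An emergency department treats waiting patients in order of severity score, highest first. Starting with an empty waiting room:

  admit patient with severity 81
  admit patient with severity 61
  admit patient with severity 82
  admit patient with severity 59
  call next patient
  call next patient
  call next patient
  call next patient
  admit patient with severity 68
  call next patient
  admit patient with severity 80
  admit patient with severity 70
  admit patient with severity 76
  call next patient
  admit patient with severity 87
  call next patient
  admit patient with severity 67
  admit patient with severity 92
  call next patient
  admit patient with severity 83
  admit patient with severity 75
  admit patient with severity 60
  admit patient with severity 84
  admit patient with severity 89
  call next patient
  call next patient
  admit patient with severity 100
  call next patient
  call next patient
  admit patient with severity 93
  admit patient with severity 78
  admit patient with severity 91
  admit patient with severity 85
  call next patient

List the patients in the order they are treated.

insert 81 → {81}
insert 61 → {81, 61}
insert 82 → {82, 81, 61}
insert 59 → {82, 81, 61, 59}
call next patient → 82; now {81, 61, 59}
call next patient → 81; now {61, 59}
call next patient → 61; now {59}
call next patient → 59; now {}
insert 68 → {68}
call next patient → 68; now {}
insert 80 → {80}
insert 70 → {80, 70}
insert 76 → {80, 76, 70}
call next patient → 80; now {76, 70}
insert 87 → {87, 76, 70}
call next patient → 87; now {76, 70}
insert 67 → {76, 70, 67}
insert 92 → {92, 76, 70, 67}
call next patient → 92; now {76, 70, 67}
insert 83 → {83, 76, 70, 67}
insert 75 → {83, 76, 75, 70, 67}
insert 60 → {83, 76, 75, 70, 67, 60}
insert 84 → {84, 83, 76, 75, 70, 67, 60}
insert 89 → {89, 84, 83, 76, 75, 70, 67, 60}
call next patient → 89; now {84, 83, 76, 75, 70, 67, 60}
call next patient → 84; now {83, 76, 75, 70, 67, 60}
insert 100 → {100, 83, 76, 75, 70, 67, 60}
call next patient → 100; now {83, 76, 75, 70, 67, 60}
call next patient → 83; now {76, 75, 70, 67, 60}
insert 93 → {93, 76, 75, 70, 67, 60}
insert 78 → {93, 78, 76, 75, 70, 67, 60}
insert 91 → {93, 91, 78, 76, 75, 70, 67, 60}
insert 85 → {93, 91, 85, 78, 76, 75, 70, 67, 60}
call next patient → 93; now {91, 85, 78, 76, 75, 70, 67, 60}

82 → 81 → 61 → 59 → 68 → 80 → 87 → 92 → 89 → 84 → 100 → 83 → 93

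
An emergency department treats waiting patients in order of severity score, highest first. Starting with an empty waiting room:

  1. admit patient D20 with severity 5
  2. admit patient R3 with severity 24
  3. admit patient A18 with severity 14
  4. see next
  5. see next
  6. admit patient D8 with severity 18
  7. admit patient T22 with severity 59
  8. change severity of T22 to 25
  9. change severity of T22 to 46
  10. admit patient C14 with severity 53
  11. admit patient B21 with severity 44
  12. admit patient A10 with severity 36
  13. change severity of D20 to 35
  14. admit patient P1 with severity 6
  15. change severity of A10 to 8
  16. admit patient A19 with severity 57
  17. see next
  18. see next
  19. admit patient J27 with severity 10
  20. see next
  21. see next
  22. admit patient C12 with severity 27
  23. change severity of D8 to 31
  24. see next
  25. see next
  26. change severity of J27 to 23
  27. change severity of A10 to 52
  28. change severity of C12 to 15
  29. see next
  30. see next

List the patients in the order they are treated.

add D20 (severity 5) → {D20:5}
add R3 (severity 24) → {R3:24, D20:5}
add A18 (severity 14) → {R3:24, A18:14, D20:5}
see next → R3; now {A18:14, D20:5}
see next → A18; now {D20:5}
add D8 (severity 18) → {D8:18, D20:5}
add T22 (severity 59) → {T22:59, D8:18, D20:5}
update T22 to severity 25 → {T22:25, D8:18, D20:5}
update T22 to severity 46 → {T22:46, D8:18, D20:5}
add C14 (severity 53) → {C14:53, T22:46, D8:18, D20:5}
add B21 (severity 44) → {C14:53, T22:46, B21:44, D8:18, D20:5}
add A10 (severity 36) → {C14:53, T22:46, B21:44, A10:36, D8:18, D20:5}
update D20 to severity 35 → {C14:53, T22:46, B21:44, A10:36, D20:35, D8:18}
add P1 (severity 6) → {C14:53, T22:46, B21:44, A10:36, D20:35, D8:18, P1:6}
update A10 to severity 8 → {C14:53, T22:46, B21:44, D20:35, D8:18, A10:8, P1:6}
add A19 (severity 57) → {A19:57, C14:53, T22:46, B21:44, D20:35, D8:18, A10:8, P1:6}
see next → A19; now {C14:53, T22:46, B21:44, D20:35, D8:18, A10:8, P1:6}
see next → C14; now {T22:46, B21:44, D20:35, D8:18, A10:8, P1:6}
add J27 (severity 10) → {T22:46, B21:44, D20:35, D8:18, J27:10, A10:8, P1:6}
see next → T22; now {B21:44, D20:35, D8:18, J27:10, A10:8, P1:6}
see next → B21; now {D20:35, D8:18, J27:10, A10:8, P1:6}
add C12 (severity 27) → {D20:35, C12:27, D8:18, J27:10, A10:8, P1:6}
update D8 to severity 31 → {D20:35, D8:31, C12:27, J27:10, A10:8, P1:6}
see next → D20; now {D8:31, C12:27, J27:10, A10:8, P1:6}
see next → D8; now {C12:27, J27:10, A10:8, P1:6}
update J27 to severity 23 → {C12:27, J27:23, A10:8, P1:6}
update A10 to severity 52 → {A10:52, C12:27, J27:23, P1:6}
update C12 to severity 15 → {A10:52, J27:23, C12:15, P1:6}
see next → A10; now {J27:23, C12:15, P1:6}
see next → J27; now {C12:15, P1:6}

R3, A18, A19, C14, T22, B21, D20, D8, A10, J27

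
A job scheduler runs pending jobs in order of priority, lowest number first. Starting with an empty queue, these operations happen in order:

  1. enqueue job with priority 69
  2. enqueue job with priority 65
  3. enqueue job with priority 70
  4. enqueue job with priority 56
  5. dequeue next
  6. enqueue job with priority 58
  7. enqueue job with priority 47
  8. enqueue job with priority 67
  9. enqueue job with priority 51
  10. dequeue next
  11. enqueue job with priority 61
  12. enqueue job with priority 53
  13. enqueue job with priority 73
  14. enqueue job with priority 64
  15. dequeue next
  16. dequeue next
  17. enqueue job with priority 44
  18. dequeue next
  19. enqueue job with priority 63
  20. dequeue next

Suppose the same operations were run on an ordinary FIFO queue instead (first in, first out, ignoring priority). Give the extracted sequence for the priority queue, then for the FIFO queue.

priority queue: [56, 47, 51, 53, 44, 58]; FIFO queue: 69 → 65 → 70 → 56 → 58 → 47

insert 69 → {69}
insert 65 → {65, 69}
insert 70 → {65, 69, 70}
insert 56 → {56, 65, 69, 70}
dequeue next → 56; now {65, 69, 70}
insert 58 → {58, 65, 69, 70}
insert 47 → {47, 58, 65, 69, 70}
insert 67 → {47, 58, 65, 67, 69, 70}
insert 51 → {47, 51, 58, 65, 67, 69, 70}
dequeue next → 47; now {51, 58, 65, 67, 69, 70}
insert 61 → {51, 58, 61, 65, 67, 69, 70}
insert 53 → {51, 53, 58, 61, 65, 67, 69, 70}
insert 73 → {51, 53, 58, 61, 65, 67, 69, 70, 73}
insert 64 → {51, 53, 58, 61, 64, 65, 67, 69, 70, 73}
dequeue next → 51; now {53, 58, 61, 64, 65, 67, 69, 70, 73}
dequeue next → 53; now {58, 61, 64, 65, 67, 69, 70, 73}
insert 44 → {44, 58, 61, 64, 65, 67, 69, 70, 73}
dequeue next → 44; now {58, 61, 64, 65, 67, 69, 70, 73}
insert 63 → {58, 61, 63, 64, 65, 67, 69, 70, 73}
dequeue next → 58; now {61, 63, 64, 65, 67, 69, 70, 73}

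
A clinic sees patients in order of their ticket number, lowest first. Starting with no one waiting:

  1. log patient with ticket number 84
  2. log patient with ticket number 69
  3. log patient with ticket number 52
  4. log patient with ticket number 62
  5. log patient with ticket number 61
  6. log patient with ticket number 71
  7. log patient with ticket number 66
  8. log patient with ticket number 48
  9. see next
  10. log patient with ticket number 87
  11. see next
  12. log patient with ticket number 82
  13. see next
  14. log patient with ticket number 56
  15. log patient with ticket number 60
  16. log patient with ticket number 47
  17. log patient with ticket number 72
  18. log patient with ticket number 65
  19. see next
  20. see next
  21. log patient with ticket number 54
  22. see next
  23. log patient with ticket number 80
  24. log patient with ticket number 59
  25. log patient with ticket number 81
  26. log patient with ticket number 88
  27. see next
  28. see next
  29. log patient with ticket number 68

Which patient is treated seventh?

insert 84 → {84}
insert 69 → {69, 84}
insert 52 → {52, 69, 84}
insert 62 → {52, 62, 69, 84}
insert 61 → {52, 61, 62, 69, 84}
insert 71 → {52, 61, 62, 69, 71, 84}
insert 66 → {52, 61, 62, 66, 69, 71, 84}
insert 48 → {48, 52, 61, 62, 66, 69, 71, 84}
see next → 48; now {52, 61, 62, 66, 69, 71, 84}
insert 87 → {52, 61, 62, 66, 69, 71, 84, 87}
see next → 52; now {61, 62, 66, 69, 71, 84, 87}
insert 82 → {61, 62, 66, 69, 71, 82, 84, 87}
see next → 61; now {62, 66, 69, 71, 82, 84, 87}
insert 56 → {56, 62, 66, 69, 71, 82, 84, 87}
insert 60 → {56, 60, 62, 66, 69, 71, 82, 84, 87}
insert 47 → {47, 56, 60, 62, 66, 69, 71, 82, 84, 87}
insert 72 → {47, 56, 60, 62, 66, 69, 71, 72, 82, 84, 87}
insert 65 → {47, 56, 60, 62, 65, 66, 69, 71, 72, 82, 84, 87}
see next → 47; now {56, 60, 62, 65, 66, 69, 71, 72, 82, 84, 87}
see next → 56; now {60, 62, 65, 66, 69, 71, 72, 82, 84, 87}
insert 54 → {54, 60, 62, 65, 66, 69, 71, 72, 82, 84, 87}
see next → 54; now {60, 62, 65, 66, 69, 71, 72, 82, 84, 87}
insert 80 → {60, 62, 65, 66, 69, 71, 72, 80, 82, 84, 87}
insert 59 → {59, 60, 62, 65, 66, 69, 71, 72, 80, 82, 84, 87}
insert 81 → {59, 60, 62, 65, 66, 69, 71, 72, 80, 81, 82, 84, 87}
insert 88 → {59, 60, 62, 65, 66, 69, 71, 72, 80, 81, 82, 84, 87, 88}
see next → 59; now {60, 62, 65, 66, 69, 71, 72, 80, 81, 82, 84, 87, 88}
see next → 60; now {62, 65, 66, 69, 71, 72, 80, 81, 82, 84, 87, 88}
insert 68 → {62, 65, 66, 68, 69, 71, 72, 80, 81, 82, 84, 87, 88}

59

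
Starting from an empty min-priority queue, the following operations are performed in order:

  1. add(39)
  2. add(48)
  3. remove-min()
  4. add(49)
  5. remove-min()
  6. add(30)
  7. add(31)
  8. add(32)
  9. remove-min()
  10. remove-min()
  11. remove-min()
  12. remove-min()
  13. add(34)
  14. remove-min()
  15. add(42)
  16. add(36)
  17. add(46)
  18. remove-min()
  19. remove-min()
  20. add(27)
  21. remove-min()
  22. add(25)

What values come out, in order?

insert 39 → {39}
insert 48 → {39, 48}
remove-min → 39; now {48}
insert 49 → {48, 49}
remove-min → 48; now {49}
insert 30 → {30, 49}
insert 31 → {30, 31, 49}
insert 32 → {30, 31, 32, 49}
remove-min → 30; now {31, 32, 49}
remove-min → 31; now {32, 49}
remove-min → 32; now {49}
remove-min → 49; now {}
insert 34 → {34}
remove-min → 34; now {}
insert 42 → {42}
insert 36 → {36, 42}
insert 46 → {36, 42, 46}
remove-min → 36; now {42, 46}
remove-min → 42; now {46}
insert 27 → {27, 46}
remove-min → 27; now {46}
insert 25 → {25, 46}

39, 48, 30, 31, 32, 49, 34, 36, 42, 27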